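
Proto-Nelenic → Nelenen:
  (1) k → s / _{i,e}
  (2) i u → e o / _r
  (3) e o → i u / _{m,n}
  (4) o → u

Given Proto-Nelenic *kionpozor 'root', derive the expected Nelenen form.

Nelenen: *kionpozor > sionpozor > siunpozor > siunpuzur  (by palatalisation, pre-nasal raising, vowel merger)

siunpuzur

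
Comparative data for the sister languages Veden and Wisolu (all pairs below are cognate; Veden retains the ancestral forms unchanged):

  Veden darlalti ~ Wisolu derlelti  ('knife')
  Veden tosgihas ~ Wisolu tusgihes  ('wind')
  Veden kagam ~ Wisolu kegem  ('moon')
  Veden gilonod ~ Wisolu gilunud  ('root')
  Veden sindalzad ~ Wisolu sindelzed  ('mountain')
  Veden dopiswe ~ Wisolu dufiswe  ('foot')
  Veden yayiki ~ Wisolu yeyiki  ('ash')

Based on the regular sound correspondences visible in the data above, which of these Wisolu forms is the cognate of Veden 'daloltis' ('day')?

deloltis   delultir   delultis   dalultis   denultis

darlalti ~ derlelti, tosgihas ~ tusgihes — Veden a corresponds to Wisolu e after a consonant, before a consonant other than r, m, n, p, b, f, v.
tosgihas ~ tusgihes, gilonod ~ gilunud — Veden o corresponds to Wisolu u after a consonant, before a consonant other than r, m, n, p, b, f, v.
Applying these to Veden 'daloltis':
  daloltis → deloltis   (a→e after a consonant, before a consonant other than r, m, n, p, b, f, v)
  deloltis → delultis   (o→u after a consonant, before a consonant other than r, m, n, p, b, f, v)
So the Wisolu cognate is 'delultis'.

delultis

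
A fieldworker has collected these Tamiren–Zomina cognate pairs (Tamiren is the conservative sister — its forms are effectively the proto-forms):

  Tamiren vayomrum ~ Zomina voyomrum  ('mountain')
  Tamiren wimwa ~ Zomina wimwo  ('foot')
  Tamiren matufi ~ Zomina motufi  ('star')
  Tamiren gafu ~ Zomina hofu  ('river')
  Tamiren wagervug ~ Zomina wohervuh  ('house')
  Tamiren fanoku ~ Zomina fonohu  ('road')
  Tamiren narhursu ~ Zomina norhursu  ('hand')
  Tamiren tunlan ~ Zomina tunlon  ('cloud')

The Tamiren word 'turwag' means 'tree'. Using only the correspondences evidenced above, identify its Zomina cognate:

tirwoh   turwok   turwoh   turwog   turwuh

turwoh

vayomrum ~ voyomrum, matufi ~ motufi — Tamiren a corresponds to Zomina o after a consonant, before a consonant other than r, m, n, p, b, f, v.
wagervug ~ wohervuh — Tamiren g corresponds to Zomina h word-finally.
Applying these to Tamiren 'turwag':
  turwag → turwog   (a→o after a consonant, before a consonant other than r, m, n, p, b, f, v)
  turwog → turwoh   (g→h word-finally)
So the Zomina cognate is 'turwoh'.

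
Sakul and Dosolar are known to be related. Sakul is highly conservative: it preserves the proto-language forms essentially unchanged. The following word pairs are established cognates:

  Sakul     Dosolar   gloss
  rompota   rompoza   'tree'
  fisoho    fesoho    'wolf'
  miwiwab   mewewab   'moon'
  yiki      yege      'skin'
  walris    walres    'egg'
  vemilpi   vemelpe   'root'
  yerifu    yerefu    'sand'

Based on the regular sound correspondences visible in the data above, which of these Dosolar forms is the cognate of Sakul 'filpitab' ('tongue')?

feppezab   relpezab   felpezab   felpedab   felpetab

fisoho ~ fesoho, miwiwab ~ mewewab — Sakul i corresponds to Dosolar e after a consonant, before a consonant other than r, m, n, p, b, f, v.
rompota ~ rompoza — Sakul t corresponds to Dosolar z between vowels (before a back vowel).
Applying these to Sakul 'filpitab':
  filpitab → felpitab   (i→e after a consonant, before a consonant other than r, m, n, p, b, f, v)
  felpitab → felpetab   (i→e after a consonant, before a consonant other than r, m, n, p, b, f, v)
  felpetab → felpezab   (t→z between vowels (before a back vowel))
So the Dosolar cognate is 'felpezab'.

felpezab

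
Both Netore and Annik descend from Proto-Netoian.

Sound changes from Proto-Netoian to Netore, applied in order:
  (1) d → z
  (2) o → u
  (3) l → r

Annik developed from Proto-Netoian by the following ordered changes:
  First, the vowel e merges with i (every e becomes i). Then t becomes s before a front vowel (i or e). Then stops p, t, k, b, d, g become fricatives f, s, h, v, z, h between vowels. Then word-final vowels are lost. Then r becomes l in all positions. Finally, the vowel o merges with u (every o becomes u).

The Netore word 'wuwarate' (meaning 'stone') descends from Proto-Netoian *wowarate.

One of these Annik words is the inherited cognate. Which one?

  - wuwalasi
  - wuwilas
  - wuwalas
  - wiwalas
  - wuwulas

wuwalas

Annik: start from *wowarate.
  rule 1 (vowel merger): wowarate → wowarati
  rule 2 (palatalisation): wowarati → wowarasi
  rule 3: no change — wowarasi
  rule 4 (apocope): wowarasi → wowaras
  rule 5 (unconditioned shift): wowaras → wowalas
  rule 6 (vowel merger): wowalas → wuwalas
  ⇒ Annik wuwalas
Among the options, 'wuwalas' alone shows every Annik change applied in order.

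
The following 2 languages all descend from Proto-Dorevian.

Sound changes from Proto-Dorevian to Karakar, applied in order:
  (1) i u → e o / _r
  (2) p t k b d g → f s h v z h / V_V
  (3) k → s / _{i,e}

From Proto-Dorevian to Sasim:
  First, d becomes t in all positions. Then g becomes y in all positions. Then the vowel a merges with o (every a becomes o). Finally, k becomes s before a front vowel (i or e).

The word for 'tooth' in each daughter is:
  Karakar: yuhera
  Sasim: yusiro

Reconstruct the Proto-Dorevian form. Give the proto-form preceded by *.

*yukira

Position 3: Karakar has h, Sasim has s. Taking the neighbouring segments as reconstructed: Karakar h could go back to *k or *g or *h; Sasim s could go back to *k or *s — the one source consistent with every daughter is *k.
Position 4: Karakar has e, Sasim has i. Sasim preserves i here (none of its changes turn any other segment into i), so the proto-segment is *i.
This points to *yukira. Verify forward in each daughter:
Karakar: start from *yukira.
  rule 1 (pre-rhotic lowering): yukira → yukera
  rule 2 (intervocalic lenition): yukera → yuhera
  rule 3: no change — yuhera
  ⇒ Karakar yuhera
Sasim: start from *yukira.
  rule 1: no change — yukira
  rule 2: no change — yukira
  rule 3 (vowel merger): yukira → yukiro
  rule 4 (palatalisation): yukiro → yusiro
  ⇒ Sasim yusiro
No other proto-form is consistent with every reflex, so the reconstruction is *yukira.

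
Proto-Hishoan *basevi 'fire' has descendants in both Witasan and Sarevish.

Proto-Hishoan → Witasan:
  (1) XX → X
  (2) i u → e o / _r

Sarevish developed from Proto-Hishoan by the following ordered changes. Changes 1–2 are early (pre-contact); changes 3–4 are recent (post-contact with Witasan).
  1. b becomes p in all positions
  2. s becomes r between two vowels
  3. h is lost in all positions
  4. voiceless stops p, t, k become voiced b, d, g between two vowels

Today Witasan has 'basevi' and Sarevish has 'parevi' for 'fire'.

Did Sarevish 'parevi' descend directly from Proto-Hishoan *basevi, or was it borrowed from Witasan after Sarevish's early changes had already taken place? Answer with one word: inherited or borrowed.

If inherited, *basevi would pass through all of Sarevish's changes:
Sarevish: *basevi
  basevi → pasevi   [unconditioned shift]
  pasevi → parevi   [rhotacism]
  parevi (rule 3 does not apply)
  parevi (rule 4 does not apply)
  giving Sarevish parevi.
If borrowed from Witasan 'basevi' after the early changes, it would undergo only the recent ones:
  rule 3 (h-loss): no change (basevi)
  rule 4 (intervocalic voicing): no change (basevi)
  ⇒ as a loan: basevi
Sarevish 'parevi' matches the inherited outcome exactly, so it is an inherited cognate, not a loan.

inherited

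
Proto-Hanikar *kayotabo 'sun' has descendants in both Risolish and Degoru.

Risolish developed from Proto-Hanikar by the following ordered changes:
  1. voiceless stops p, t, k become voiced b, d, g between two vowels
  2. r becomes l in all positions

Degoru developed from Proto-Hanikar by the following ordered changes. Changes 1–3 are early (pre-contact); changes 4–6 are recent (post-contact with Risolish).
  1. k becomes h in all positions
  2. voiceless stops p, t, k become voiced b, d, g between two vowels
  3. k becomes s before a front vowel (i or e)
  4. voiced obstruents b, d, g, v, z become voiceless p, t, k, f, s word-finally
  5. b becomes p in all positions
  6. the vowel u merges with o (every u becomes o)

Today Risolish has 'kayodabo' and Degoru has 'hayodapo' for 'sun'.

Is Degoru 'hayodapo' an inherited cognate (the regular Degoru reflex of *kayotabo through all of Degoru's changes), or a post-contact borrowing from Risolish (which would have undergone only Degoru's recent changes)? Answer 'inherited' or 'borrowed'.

inherited

If inherited, *kayotabo would pass through all of Degoru's changes:
Degoru: *kayotabo
  kayotabo → hayotabo   [unconditioned shift]
  hayotabo → hayodabo   [intervocalic voicing]
  hayodabo (rule 3 does not apply)
  hayodabo (rule 4 does not apply)
  hayodabo → hayodapo   [unconditioned shift]
  hayodapo (rule 6 does not apply)
  giving Degoru hayodapo.
If borrowed from Risolish 'kayodabo' after the early changes, it would undergo only the recent ones:
  rule 4 (final devoicing): no change (kayodabo)
  rule 5 (unconditioned shift): kayodabo → kayodapo
  rule 6 (vowel merger): no change (kayodapo)
  ⇒ as a loan: kayodapo
Degoru 'hayodapo' matches the inherited outcome exactly, so it is an inherited cognate, not a loan.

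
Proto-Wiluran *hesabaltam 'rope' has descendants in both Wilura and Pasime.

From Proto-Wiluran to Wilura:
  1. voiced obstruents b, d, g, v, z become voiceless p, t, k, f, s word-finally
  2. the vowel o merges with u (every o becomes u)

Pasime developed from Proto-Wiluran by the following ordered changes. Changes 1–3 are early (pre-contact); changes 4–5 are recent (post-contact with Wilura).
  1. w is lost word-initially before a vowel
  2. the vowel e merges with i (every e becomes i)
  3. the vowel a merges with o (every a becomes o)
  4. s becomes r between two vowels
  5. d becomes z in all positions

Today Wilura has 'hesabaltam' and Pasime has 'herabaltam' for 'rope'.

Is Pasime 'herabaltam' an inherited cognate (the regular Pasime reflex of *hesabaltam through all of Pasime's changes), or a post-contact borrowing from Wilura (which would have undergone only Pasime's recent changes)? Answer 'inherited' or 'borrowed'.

If inherited, *hesabaltam would pass through all of Pasime's changes:
Pasime: *hesabaltam > hisabaltam > hisoboltom > hiroboltom  (by vowel merger, vowel merger, rhotacism)
If borrowed from Wilura 'hesabaltam' after the early changes, it would undergo only the recent ones:
  rule 4 (rhotacism): hesabaltam → herabaltam
  rule 5 (unconditioned shift): no change (herabaltam)
  ⇒ as a loan: herabaltam
Pasime 'herabaltam' matches the loan outcome 'herabaltam', not the inherited 'hiroboltom' — it skipped the early Pasime changes, so it was borrowed from Wilura.

borrowed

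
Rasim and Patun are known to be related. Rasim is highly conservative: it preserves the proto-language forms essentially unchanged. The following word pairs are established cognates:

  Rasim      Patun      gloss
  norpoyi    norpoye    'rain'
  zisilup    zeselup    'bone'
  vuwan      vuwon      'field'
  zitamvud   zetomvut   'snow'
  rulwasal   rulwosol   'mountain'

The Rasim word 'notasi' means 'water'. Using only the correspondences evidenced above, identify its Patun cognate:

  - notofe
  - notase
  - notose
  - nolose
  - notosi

rulwasal ~ rulwosol — Rasim a corresponds to Patun o after a consonant, before a consonant other than r, m, n, p, b, f, v.
norpoyi ~ norpoye — Rasim i corresponds to Patun e word-finally.
Applying these to Rasim 'notasi':
  notasi → notosi   (a→o after a consonant, before a consonant other than r, m, n, p, b, f, v)
  notosi → notose   (i→e word-finally)
So the Patun cognate is 'notose'.

notose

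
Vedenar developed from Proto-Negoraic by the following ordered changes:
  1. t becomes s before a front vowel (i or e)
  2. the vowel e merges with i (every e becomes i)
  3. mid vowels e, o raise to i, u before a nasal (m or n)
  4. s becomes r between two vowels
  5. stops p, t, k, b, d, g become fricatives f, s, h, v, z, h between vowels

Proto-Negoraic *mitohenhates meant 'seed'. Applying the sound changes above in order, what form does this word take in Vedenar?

Vedenar: *mitohenhates
  mitohenhates → mitohenhases   [palatalisation]
  mitohenhases → mitohinhasis   [vowel merger]
  mitohinhasis (rule 3 does not apply)
  mitohinhasis → mitohinharis   [rhotacism]
  mitohinharis → misohinharis   [intervocalic lenition]
  giving Vedenar misohinharis.

misohinharis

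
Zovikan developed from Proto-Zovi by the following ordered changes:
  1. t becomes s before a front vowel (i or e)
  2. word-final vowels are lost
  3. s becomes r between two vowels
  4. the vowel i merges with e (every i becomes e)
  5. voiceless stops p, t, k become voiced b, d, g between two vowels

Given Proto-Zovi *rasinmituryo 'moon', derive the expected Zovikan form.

rarenmedury

Zovikan: *rasinmituryo > rasinmitury > rarinmitury > rarenmetury > rarenmedury  (by apocope, rhotacism, vowel merger, intervocalic voicing)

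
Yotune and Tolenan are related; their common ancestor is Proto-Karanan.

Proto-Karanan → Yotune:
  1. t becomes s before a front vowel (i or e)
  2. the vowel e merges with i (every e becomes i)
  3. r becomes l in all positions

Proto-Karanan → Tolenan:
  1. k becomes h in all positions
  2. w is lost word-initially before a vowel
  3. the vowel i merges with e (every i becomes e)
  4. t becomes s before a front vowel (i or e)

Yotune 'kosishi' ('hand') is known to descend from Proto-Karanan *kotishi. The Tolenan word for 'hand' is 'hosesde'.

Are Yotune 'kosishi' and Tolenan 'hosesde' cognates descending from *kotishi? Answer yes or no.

Derive the expected Tolenan reflex of *kotishi:
Tolenan: start from *kotishi.
  rule 1 (unconditioned shift): kotishi → hotishi
  rule 2: no change — hotishi
  rule 3 (vowel merger): hotishi → hoteshe
  rule 4 (palatalisation): hoteshe → hoseshe
  ⇒ Tolenan hoseshe
The regular Tolenan reflex would be 'hoseshe', but the attested form is 'hosesde'. The correspondence is irregular, so they are not cognates (the Tolenan form has a different source).

no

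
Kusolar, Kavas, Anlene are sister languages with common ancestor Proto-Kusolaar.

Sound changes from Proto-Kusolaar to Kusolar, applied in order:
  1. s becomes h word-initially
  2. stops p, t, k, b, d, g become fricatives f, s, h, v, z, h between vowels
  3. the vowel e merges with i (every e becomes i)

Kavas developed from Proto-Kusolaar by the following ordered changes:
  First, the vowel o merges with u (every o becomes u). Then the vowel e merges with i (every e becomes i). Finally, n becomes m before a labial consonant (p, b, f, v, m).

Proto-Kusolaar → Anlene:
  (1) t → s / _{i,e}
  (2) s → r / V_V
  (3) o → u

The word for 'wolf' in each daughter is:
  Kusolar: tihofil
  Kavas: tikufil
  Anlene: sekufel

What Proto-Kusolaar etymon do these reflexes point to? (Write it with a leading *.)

*tekofel

Position 3: Kusolar has h, Kavas has k, Anlene has k. Kavas preserves k here (none of its changes turn any other segment into k), so the proto-segment is *k.
Position 1: Kusolar has t, Kavas has t, Anlene has s. Kusolar preserves t here (none of its changes turn any other segment into t), so the proto-segment is *t.
Verify the candidate proto-form against each daughter:
Kusolar: *tekofel > tehofel > tihofil  (by intervocalic lenition, vowel merger)
Kavas: start from *tekofel.
  rule 1 (vowel merger): tekofel → tekufel
  rule 2 (vowel merger): tekufel → tikufil
  rule 3: no change — tikufil
  ⇒ Kavas tikufil
Anlene: *tekofel
  tekofel → sekofel   [palatalisation]
  sekofel (rule 2 does not apply)
  sekofel → sekufel   [vowel merger]
  giving Anlene sekufel.
Only *tekofel yields all of Kusolar tihofil, Kavas tikufil, Anlene sekufel.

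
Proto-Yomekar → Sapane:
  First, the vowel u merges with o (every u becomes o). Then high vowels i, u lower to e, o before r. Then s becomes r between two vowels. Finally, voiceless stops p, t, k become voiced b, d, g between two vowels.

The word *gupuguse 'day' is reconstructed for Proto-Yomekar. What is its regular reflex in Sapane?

gobogore

Sapane: *gupuguse
  gupuguse → gopogose   [vowel merger]
  gopogose (rule 2 does not apply)
  gopogose → gopogore   [rhotacism]
  gopogore → gobogore   [intervocalic voicing]
  giving Sapane gobogore.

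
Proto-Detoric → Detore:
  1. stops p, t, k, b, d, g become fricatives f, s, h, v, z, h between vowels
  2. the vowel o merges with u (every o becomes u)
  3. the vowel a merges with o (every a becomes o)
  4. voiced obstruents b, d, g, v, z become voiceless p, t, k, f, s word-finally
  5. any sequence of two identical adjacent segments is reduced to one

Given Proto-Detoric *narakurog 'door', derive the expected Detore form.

Detore: start from *narakurog.
  rule 1 (intervocalic lenition): narakurog → narahurog
  rule 2 (vowel merger): narahurog → narahurug
  rule 3 (vowel merger): narahurug → norohurug
  rule 4 (final devoicing): norohurug → norohuruk
  rule 5: no change — norohuruk
  ⇒ Detore norohuruk

norohuruk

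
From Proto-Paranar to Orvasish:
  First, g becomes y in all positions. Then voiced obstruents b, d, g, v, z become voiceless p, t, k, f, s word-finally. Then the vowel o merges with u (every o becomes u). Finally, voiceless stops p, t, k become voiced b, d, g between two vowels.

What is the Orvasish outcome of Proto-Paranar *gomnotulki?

Orvasish: *gomnotulki > yomnotulki > yumnutulki > yumnudulki  (by unconditioned shift, vowel merger, intervocalic voicing)

yumnudulki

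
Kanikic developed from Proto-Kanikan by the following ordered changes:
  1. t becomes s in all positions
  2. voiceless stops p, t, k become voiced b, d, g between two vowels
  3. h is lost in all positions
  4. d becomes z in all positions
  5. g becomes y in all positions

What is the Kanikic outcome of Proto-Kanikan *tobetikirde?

Kanikic: start from *tobetikirde.
  rule 1 (unconditioned shift): tobetikirde → sobesikirde
  rule 2 (intervocalic voicing): sobesikirde → sobesigirde
  rule 3: no change — sobesigirde
  rule 4 (unconditioned shift): sobesigirde → sobesigirze
  rule 5 (unconditioned shift): sobesigirze → sobesiyirze
  ⇒ Kanikic sobesiyirze

sobesiyirze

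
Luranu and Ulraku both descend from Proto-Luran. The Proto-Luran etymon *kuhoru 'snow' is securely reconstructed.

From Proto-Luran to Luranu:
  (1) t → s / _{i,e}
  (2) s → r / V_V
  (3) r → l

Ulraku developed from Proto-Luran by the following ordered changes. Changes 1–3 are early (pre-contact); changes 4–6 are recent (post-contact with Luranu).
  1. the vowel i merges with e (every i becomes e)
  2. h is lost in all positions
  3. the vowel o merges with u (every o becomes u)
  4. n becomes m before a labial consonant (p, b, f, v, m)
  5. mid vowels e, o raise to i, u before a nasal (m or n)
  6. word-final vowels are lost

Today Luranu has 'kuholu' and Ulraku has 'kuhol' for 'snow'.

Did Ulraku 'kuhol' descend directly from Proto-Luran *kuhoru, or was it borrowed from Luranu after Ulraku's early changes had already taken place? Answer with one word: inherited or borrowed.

If inherited, *kuhoru would pass through all of Ulraku's changes:
Ulraku: start from *kuhoru.
  rule 1: no change — kuhoru
  rule 2 (h-loss): kuhoru → kuoru
  rule 3 (vowel merger): kuoru → kuuru
  rule 4: no change — kuuru
  rule 5: no change — kuuru
  rule 6 (apocope): kuuru → kuur
  ⇒ Ulraku kuur
If borrowed from Luranu 'kuholu' after the early changes, it would undergo only the recent ones:
  rule 4 (nasal place assimilation): no change (kuholu)
  rule 5 (pre-nasal raising): no change (kuholu)
  rule 6 (apocope): kuholu → kuhol
  ⇒ as a loan: kuhol
Ulraku 'kuhol' matches the loan outcome 'kuhol', not the inherited 'kuur' — it skipped the early Ulraku changes, so it was borrowed from Luranu.

borrowed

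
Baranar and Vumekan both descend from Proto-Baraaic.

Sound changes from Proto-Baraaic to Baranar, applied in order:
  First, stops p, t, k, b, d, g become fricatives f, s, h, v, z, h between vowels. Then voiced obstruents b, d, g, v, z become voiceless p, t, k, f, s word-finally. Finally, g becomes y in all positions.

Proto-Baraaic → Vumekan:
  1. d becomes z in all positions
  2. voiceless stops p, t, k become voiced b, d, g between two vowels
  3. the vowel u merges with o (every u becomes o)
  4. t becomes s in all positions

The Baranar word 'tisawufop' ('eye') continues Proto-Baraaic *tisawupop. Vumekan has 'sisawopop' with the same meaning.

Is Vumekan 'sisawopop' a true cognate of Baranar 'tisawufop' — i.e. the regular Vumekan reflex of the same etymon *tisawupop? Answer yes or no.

no

Derive the expected Vumekan reflex of *tisawupop:
Vumekan: *tisawupop > tisawubop > tisawobop > sisawobop  (by intervocalic voicing, vowel merger, unconditioned shift)
The regular Vumekan reflex would be 'sisawobop', but the attested form is 'sisawopop'. The correspondence is irregular, so they are not cognates (the Vumekan form has a different source).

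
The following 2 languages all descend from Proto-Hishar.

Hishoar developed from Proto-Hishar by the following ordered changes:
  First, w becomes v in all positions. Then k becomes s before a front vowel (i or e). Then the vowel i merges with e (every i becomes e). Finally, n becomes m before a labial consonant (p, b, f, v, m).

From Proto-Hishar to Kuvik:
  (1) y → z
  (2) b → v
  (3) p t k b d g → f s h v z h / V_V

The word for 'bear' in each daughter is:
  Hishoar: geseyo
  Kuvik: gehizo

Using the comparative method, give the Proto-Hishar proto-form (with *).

*gekiyo

Position 4: Hishoar has e, Kuvik has i. Kuvik preserves i here (none of its changes turn any other segment into i), so the proto-segment is *i.
Position 3: Hishoar has s, Kuvik has h. Taking the neighbouring segments as reconstructed: Hishoar s could go back to *k or *s; Kuvik h could go back to *k or *g or *h — the one source consistent with every daughter is *k.
Position 5: Hishoar has y, Kuvik has z. Hishoar preserves y here (none of its changes turn any other segment into y), so the proto-segment is *y.
This points to *gekiyo. Verify forward in each daughter:
Hishoar: start from *gekiyo.
  rule 1: no change — gekiyo
  rule 2 (palatalisation): gekiyo → gesiyo
  rule 3 (vowel merger): gesiyo → geseyo
  rule 4: no change — geseyo
  ⇒ Hishoar geseyo
Kuvik: start from *gekiyo.
  rule 1 (unconditioned shift): gekiyo → gekizo
  rule 2: no change — gekizo
  rule 3 (intervocalic lenition): gekizo → gehizo
  ⇒ Kuvik gehizo
No other proto-form is consistent with every reflex, so the reconstruction is *gekiyo.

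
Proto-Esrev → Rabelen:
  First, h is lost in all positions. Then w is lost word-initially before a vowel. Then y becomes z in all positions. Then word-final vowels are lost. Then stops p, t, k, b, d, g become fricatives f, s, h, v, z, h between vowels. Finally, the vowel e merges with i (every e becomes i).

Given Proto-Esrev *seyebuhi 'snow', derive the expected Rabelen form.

sizivu

Rabelen: *seyebuhi > seyebui > sezebui > sezebu > sezevu > sizivu  (by h-loss, unconditioned shift, apocope, intervocalic lenition, vowel merger)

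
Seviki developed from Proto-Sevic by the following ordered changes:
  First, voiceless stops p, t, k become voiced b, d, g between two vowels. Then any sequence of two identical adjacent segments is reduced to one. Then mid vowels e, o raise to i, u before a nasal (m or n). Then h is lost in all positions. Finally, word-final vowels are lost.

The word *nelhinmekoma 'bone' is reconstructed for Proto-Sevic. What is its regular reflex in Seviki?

Seviki: *nelhinmekoma
  nelhinmekoma → nelhinmegoma   [intervocalic voicing]
  nelhinmegoma (rule 2 does not apply)
  nelhinmegoma → nelhinmeguma   [pre-nasal raising]
  nelhinmeguma → nelinmeguma   [h-loss]
  nelinmeguma → nelinmegum   [apocope]
  giving Seviki nelinmegum.

nelinmegum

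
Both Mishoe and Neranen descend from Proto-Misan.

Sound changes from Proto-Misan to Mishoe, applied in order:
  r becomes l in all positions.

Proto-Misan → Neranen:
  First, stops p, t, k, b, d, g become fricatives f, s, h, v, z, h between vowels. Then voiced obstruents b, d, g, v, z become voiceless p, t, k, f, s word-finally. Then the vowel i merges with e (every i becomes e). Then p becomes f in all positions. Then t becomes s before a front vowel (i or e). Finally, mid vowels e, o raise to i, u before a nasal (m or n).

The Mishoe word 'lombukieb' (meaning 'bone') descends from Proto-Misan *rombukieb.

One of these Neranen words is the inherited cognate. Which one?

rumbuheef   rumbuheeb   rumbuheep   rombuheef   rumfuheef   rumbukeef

rumbuheef

Neranen: *rombukieb
  rombukieb → rombuhieb   [intervocalic lenition]
  rombuhieb → rombuhiep   [final devoicing]
  rombuhiep → rombuheep   [vowel merger]
  rombuheep → rombuheef   [unconditioned shift]
  rombuheef (rule 5 does not apply)
  rombuheef → rumbuheef   [pre-nasal raising]
  giving Neranen rumbuheef.
Only 'rumbuheef' matches the regular Neranen development of *rombukieb.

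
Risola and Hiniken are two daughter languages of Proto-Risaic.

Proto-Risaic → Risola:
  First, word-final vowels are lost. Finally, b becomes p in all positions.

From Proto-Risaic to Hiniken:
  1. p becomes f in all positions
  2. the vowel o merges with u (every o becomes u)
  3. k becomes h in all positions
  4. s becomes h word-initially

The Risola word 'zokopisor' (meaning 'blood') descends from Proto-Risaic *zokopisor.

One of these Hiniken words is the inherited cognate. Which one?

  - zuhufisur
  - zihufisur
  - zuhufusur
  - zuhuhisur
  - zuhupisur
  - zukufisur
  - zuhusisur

Hiniken: *zokopisor > zokofisor > zukufisur > zuhufisur  (by unconditioned shift, vowel merger, unconditioned shift)
The other candidates each miss or misapply at least one Hiniken change.

zuhufisur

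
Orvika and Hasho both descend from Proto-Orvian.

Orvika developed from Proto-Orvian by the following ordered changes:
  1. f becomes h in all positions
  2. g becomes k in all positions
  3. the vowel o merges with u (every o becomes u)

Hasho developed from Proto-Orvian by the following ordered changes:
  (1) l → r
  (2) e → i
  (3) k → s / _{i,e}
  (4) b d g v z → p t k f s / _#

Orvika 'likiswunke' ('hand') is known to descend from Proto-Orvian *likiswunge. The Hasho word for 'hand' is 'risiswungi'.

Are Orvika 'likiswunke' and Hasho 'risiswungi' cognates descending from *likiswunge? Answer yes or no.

yes

Derive the expected Hasho reflex of *likiswunge:
Hasho: start from *likiswunge.
  rule 1 (unconditioned shift): likiswunge → rikiswunge
  rule 2 (vowel merger): rikiswunge → rikiswungi
  rule 3 (palatalisation): rikiswungi → risiswungi
  rule 4: no change — risiswungi
  ⇒ Hasho risiswungi
Hasho 'risiswungi' matches the regular reflex exactly, so the pair is cognate.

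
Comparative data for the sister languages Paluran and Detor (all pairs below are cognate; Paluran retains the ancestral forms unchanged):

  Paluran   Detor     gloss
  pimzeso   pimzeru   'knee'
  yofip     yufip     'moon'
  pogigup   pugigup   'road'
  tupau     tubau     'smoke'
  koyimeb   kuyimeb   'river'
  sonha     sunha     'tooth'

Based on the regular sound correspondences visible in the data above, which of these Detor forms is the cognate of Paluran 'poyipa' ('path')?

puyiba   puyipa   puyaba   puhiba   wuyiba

pogigup ~ pugigup, koyimeb ~ kuyimeb — Paluran o corresponds to Detor u after a consonant, before a consonant other than r, m, n, p, b, f, v.
tupau ~ tubau — Paluran p corresponds to Detor b between vowels (before a back vowel).
Applying these to Paluran 'poyipa':
  poyipa → puyipa   (o→u after a consonant, before a consonant other than r, m, n, p, b, f, v)
  puyipa → puyiba   (p→b between vowels (before a back vowel))
So the Detor cognate is 'puyiba'.

puyiba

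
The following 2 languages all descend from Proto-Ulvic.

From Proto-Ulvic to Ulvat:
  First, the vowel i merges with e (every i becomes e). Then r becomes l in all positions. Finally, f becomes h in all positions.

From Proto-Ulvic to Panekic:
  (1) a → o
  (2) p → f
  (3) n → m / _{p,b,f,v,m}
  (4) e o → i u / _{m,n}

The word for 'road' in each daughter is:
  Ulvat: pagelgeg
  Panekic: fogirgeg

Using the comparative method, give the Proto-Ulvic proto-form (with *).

*pagirgeg

Position 2: Ulvat has a, Panekic has o. Ulvat preserves a here (none of its changes turn any other segment into a), so the proto-segment is *a.
Position 4: Ulvat has e, Panekic has i. Taking the neighbouring segments as reconstructed: Ulvat e could go back to *e or *i; Panekic i can only go back to *i — the one source consistent with every daughter is *i.
Continuing position by position gives *pagirgeg; check it forward:
Ulvat: *pagirgeg
  pagirgeg → pagergeg   [vowel merger]
  pagergeg → pagelgeg   [unconditioned shift]
  pagelgeg (rule 3 does not apply)
  giving Ulvat pagelgeg.
Panekic: start from *pagirgeg.
  rule 1 (vowel merger): pagirgeg → pogirgeg
  rule 2 (unconditioned shift): pogirgeg → fogirgeg
  rule 3: no change — fogirgeg
  rule 4: no change — fogirgeg
  ⇒ Panekic fogirgeg
No other proto-form is consistent with every reflex, so the reconstruction is *pagirgeg.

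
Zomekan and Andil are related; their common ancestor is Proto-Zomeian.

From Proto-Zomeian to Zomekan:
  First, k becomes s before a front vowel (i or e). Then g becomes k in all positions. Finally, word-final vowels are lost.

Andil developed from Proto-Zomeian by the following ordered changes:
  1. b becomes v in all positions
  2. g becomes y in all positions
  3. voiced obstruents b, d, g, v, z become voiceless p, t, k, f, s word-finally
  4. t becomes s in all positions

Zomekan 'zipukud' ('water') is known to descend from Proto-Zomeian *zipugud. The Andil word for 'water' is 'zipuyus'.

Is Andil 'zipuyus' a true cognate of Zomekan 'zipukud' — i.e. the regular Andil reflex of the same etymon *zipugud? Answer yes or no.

Derive the expected Andil reflex of *zipugud:
Andil: start from *zipugud.
  rule 1: no change — zipugud
  rule 2 (unconditioned shift): zipugud → zipuyud
  rule 3 (final devoicing): zipuyud → zipuyut
  rule 4 (unconditioned shift): zipuyut → zipuyus
  ⇒ Andil zipuyus
Andil 'zipuyus' matches the regular reflex exactly, so the pair is cognate.

yes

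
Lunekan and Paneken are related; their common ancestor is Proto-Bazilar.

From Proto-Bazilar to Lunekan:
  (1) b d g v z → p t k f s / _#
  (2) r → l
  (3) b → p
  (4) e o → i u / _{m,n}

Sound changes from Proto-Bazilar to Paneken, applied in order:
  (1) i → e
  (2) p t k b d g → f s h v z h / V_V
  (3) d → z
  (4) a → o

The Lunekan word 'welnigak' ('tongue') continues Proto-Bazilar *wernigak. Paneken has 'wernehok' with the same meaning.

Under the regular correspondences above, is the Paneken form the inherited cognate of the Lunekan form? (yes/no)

yes

Derive the expected Paneken reflex of *wernigak:
Paneken: start from *wernigak.
  rule 1 (vowel merger): wernigak → wernegak
  rule 2 (intervocalic lenition): wernegak → wernehak
  rule 3: no change — wernehak
  rule 4 (vowel merger): wernehak → wernehok
  ⇒ Paneken wernehok
Paneken 'wernehok' matches the regular reflex exactly, so the pair is cognate.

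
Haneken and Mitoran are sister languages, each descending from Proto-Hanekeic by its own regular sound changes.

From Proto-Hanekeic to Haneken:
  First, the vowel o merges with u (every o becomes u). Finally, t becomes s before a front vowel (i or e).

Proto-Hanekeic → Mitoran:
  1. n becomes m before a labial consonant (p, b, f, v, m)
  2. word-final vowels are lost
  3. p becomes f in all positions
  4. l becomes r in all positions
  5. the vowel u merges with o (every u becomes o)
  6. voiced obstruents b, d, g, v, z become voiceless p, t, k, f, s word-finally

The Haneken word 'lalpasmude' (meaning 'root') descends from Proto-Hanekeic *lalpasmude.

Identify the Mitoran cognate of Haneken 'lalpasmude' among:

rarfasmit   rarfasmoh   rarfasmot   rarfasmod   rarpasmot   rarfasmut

rarfasmot

Mitoran: start from *lalpasmude.
  rule 1: no change — lalpasmude
  rule 2 (apocope): lalpasmude → lalpasmud
  rule 3 (unconditioned shift): lalpasmud → lalfasmud
  rule 4 (unconditioned shift): lalfasmud → rarfasmud
  rule 5 (vowel merger): rarfasmud → rarfasmod
  rule 6 (final devoicing): rarfasmod → rarfasmot
  ⇒ Mitoran rarfasmot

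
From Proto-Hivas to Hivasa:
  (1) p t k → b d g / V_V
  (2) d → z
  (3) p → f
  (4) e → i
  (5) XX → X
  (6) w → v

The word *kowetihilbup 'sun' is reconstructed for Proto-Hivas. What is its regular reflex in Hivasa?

Hivasa: start from *kowetihilbup.
  rule 1 (intervocalic voicing): kowetihilbup → kowedihilbup
  rule 2 (unconditioned shift): kowedihilbup → kowezihilbup
  rule 3 (unconditioned shift): kowezihilbup → kowezihilbuf
  rule 4 (vowel merger): kowezihilbuf → kowizihilbuf
  rule 5: no change — kowizihilbuf
  rule 6 (unconditioned shift): kowizihilbuf → kovizihilbuf
  ⇒ Hivasa kovizihilbuf

kovizihilbuf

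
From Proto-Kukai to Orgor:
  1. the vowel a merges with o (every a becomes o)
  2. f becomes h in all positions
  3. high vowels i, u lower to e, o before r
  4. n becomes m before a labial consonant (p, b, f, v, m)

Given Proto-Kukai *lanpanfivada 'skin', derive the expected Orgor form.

lomponhivodo

Orgor: *lanpanfivada
  lanpanfivada → lonponfivodo   [vowel merger]
  lonponfivodo → lonponhivodo   [unconditioned shift]
  lonponhivodo (rule 3 does not apply)
  lonponhivodo → lomponhivodo   [nasal place assimilation]
  giving Orgor lomponhivodo.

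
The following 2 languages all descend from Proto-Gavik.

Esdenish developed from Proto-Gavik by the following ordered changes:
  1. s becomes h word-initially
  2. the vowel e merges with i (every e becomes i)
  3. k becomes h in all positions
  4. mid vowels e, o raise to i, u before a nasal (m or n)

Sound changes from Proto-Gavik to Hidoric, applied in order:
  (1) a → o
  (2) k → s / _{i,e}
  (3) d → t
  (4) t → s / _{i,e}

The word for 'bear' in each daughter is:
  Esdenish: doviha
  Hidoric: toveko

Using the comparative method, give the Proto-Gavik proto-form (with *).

Position 5: Esdenish has h, Hidoric has k. Hidoric preserves k here (none of its changes turn any other segment into k), so the proto-segment is *k.
Position 4: Esdenish has i, Hidoric has e. Hidoric preserves e here (none of its changes turn any other segment into e), so the proto-segment is *e.
Position 1: Esdenish has d, Hidoric has t. Esdenish preserves d here (none of its changes turn any other segment into d), so the proto-segment is *d.
This points to *doveka. Verify forward in each daughter:
Esdenish: *doveka > dovika > doviha  (by vowel merger, unconditioned shift)
Hidoric: *doveka
  doveka → doveko   [vowel merger]
  doveko (rule 2 does not apply)
  doveko → toveko   [unconditioned shift]
  toveko (rule 4 does not apply)
  giving Hidoric toveko.
*doveka is the unique common source.

*doveka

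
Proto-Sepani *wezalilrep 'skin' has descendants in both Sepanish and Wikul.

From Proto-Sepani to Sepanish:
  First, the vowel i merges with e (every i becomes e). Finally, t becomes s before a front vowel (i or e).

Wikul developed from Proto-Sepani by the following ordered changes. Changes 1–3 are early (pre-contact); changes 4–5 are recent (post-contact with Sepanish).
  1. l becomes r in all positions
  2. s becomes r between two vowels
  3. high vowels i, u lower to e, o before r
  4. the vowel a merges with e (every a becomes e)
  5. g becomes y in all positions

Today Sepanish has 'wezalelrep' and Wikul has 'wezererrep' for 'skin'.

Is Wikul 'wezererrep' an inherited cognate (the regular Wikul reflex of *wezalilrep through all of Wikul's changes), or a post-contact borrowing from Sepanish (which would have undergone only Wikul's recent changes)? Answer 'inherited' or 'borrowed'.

If inherited, *wezalilrep would pass through all of Wikul's changes:
Wikul: *wezalilrep
  wezalilrep → wezarirrep   [unconditioned shift]
  wezarirrep (rule 2 does not apply)
  wezarirrep → wezarerrep   [pre-rhotic lowering]
  wezarerrep → wezererrep   [vowel merger]
  wezererrep (rule 5 does not apply)
  giving Wikul wezererrep.
If borrowed from Sepanish 'wezalelrep' after the early changes, it would undergo only the recent ones:
  rule 4 (vowel merger): wezalelrep → wezelelrep
  rule 5 (unconditioned shift): no change (wezelelrep)
  ⇒ as a loan: wezelelrep
Wikul 'wezererrep' matches the inherited outcome exactly, so it is an inherited cognate, not a loan.

inherited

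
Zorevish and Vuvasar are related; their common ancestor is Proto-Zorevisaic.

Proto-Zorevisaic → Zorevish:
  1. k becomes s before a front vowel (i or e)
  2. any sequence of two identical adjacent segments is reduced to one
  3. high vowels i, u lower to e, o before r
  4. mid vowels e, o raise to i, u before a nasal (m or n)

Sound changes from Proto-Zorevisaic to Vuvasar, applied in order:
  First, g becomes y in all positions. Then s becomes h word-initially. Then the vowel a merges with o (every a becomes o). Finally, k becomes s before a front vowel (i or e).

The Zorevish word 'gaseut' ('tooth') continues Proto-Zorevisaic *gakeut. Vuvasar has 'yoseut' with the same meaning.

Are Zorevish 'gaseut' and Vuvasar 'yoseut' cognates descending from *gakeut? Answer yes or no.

yes

Derive the expected Vuvasar reflex of *gakeut:
Vuvasar: start from *gakeut.
  rule 1 (unconditioned shift): gakeut → yakeut
  rule 2: no change — yakeut
  rule 3 (vowel merger): yakeut → yokeut
  rule 4 (palatalisation): yokeut → yoseut
  ⇒ Vuvasar yoseut
Vuvasar 'yoseut' matches the regular reflex exactly, so the pair is cognate.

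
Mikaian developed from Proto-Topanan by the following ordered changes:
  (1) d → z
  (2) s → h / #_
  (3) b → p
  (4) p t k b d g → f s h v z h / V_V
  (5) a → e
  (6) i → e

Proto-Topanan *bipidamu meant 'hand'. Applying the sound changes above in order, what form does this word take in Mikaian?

Mikaian: *bipidamu > bipizamu > pipizamu > pifizamu > pifizemu > pefezemu  (by unconditioned shift, unconditioned shift, intervocalic lenition, vowel merger, vowel merger)

pefezemu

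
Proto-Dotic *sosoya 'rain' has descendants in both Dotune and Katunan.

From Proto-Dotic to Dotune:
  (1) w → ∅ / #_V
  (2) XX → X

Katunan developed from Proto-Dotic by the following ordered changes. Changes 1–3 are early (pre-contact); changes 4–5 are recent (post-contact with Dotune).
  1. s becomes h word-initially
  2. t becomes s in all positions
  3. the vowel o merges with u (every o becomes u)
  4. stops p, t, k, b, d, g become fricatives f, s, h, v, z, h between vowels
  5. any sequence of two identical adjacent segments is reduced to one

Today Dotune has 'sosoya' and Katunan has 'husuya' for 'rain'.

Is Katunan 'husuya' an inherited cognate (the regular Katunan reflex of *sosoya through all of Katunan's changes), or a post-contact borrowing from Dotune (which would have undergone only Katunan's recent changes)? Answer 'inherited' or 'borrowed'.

inherited

If inherited, *sosoya would pass through all of Katunan's changes:
Katunan: start from *sosoya.
  rule 1 (debuccalisation): sosoya → hosoya
  rule 2: no change — hosoya
  rule 3 (vowel merger): hosoya → husuya
  rule 4: no change — husuya
  rule 5: no change — husuya
  ⇒ Katunan husuya
If borrowed from Dotune 'sosoya' after the early changes, it would undergo only the recent ones:
  rule 4 (intervocalic lenition): no change (sosoya)
  rule 5 (degemination): no change (sosoya)
  ⇒ as a loan: sosoya
Katunan 'husuya' matches the inherited outcome exactly, so it is an inherited cognate, not a loan.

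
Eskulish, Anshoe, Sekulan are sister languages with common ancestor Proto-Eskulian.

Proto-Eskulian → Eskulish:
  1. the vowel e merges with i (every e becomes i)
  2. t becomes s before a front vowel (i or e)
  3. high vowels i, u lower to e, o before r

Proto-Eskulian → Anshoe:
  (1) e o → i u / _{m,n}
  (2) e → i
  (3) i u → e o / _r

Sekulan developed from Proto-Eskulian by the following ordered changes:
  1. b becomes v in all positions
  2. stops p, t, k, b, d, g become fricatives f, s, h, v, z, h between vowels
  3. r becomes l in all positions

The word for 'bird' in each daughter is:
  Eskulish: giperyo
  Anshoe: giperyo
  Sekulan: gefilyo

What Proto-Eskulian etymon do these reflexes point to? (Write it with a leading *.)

*gepiryo

Position 4: Eskulish has e, Anshoe has e, Sekulan has i. Sekulan preserves i here (none of its changes turn any other segment into i), so the proto-segment is *i.
Position 3: Eskulish has p, Anshoe has p, Sekulan has f. Eskulish preserves p here (none of its changes turn any other segment into p), so the proto-segment is *p.
Position 5: Eskulish has r, Anshoe has r, Sekulan has l. Eskulish preserves r here (none of its changes turn any other segment into r), so the proto-segment is *r.
This points to *gepiryo. Verify forward in each daughter:
Eskulish: start from *gepiryo.
  rule 1 (vowel merger): gepiryo → gipiryo
  rule 2: no change — gipiryo
  rule 3 (pre-rhotic lowering): gipiryo → giperyo
  ⇒ Eskulish giperyo
Anshoe: start from *gepiryo.
  rule 1: no change — gepiryo
  rule 2 (vowel merger): gepiryo → gipiryo
  rule 3 (pre-rhotic lowering): gipiryo → giperyo
  ⇒ Anshoe giperyo
Sekulan: *gepiryo
  gepiryo (rule 1 does not apply)
  gepiryo → gefiryo   [intervocalic lenition]
  gefiryo → gefilyo   [unconditioned shift]
  giving Sekulan gefilyo.
*gepiryo is the unique common source.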